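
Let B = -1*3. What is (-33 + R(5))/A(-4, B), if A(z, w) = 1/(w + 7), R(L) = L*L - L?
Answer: -52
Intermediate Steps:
B = -3
R(L) = L² - L
A(z, w) = 1/(7 + w)
(-33 + R(5))/A(-4, B) = (-33 + 5*(-1 + 5))/(1/(7 - 3)) = (-33 + 5*4)/(1/4) = (-33 + 20)/(¼) = -13*4 = -52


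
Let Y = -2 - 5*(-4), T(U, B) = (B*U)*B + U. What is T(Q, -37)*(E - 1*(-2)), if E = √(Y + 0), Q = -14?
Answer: -38360 - 57540*√2 ≈ -1.1973e+5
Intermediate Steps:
T(U, B) = U + U*B² (T(U, B) = U*B² + U = U + U*B²)
Y = 18 (Y = -2 + 20 = 18)
E = 3*√2 (E = √(18 + 0) = √18 = 3*√2 ≈ 4.2426)
T(Q, -37)*(E - 1*(-2)) = (-14*(1 + (-37)²))*(3*√2 - 1*(-2)) = (-14*(1 + 1369))*(3*√2 + 2) = (-14*1370)*(2 + 3*√2) = -19180*(2 + 3*√2) = -38360 - 57540*√2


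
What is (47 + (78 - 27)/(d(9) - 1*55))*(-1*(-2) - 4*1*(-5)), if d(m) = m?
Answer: 23221/23 ≈ 1009.6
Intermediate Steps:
(47 + (78 - 27)/(d(9) - 1*55))*(-1*(-2) - 4*1*(-5)) = (47 + (78 - 27)/(9 - 1*55))*(-1*(-2) - 4*1*(-5)) = (47 + 51/(9 - 55))*(2 - 4*(-5)) = (47 + 51/(-46))*(2 + 20) = (47 + 51*(-1/46))*22 = (47 - 51/46)*22 = (2111/46)*22 = 23221/23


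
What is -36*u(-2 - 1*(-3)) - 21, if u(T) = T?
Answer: -57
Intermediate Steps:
-36*u(-2 - 1*(-3)) - 21 = -36*(-2 - 1*(-3)) - 21 = -36*(-2 + 3) - 21 = -36*1 - 21 = -36 - 21 = -57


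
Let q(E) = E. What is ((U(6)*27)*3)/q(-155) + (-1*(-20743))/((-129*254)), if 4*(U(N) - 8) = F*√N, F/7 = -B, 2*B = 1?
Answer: -24447533/5078730 + 567*√6/1240 ≈ -3.6937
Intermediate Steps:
B = ½ (B = (½)*1 = ½ ≈ 0.50000)
F = -7/2 (F = 7*(-1*½) = 7*(-½) = -7/2 ≈ -3.5000)
U(N) = 8 - 7*√N/8 (U(N) = 8 + (-7*√N/2)/4 = 8 - 7*√N/8)
((U(6)*27)*3)/q(-155) + (-1*(-20743))/((-129*254)) = (((8 - 7*√6/8)*27)*3)/(-155) + (-1*(-20743))/((-129*254)) = ((216 - 189*√6/8)*3)*(-1/155) + 20743/(-32766) = (648 - 567*√6/8)*(-1/155) + 20743*(-1/32766) = (-648/155 + 567*√6/1240) - 20743/32766 = -24447533/5078730 + 567*√6/1240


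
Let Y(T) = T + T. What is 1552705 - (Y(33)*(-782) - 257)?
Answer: 1604574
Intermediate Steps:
Y(T) = 2*T
1552705 - (Y(33)*(-782) - 257) = 1552705 - ((2*33)*(-782) - 257) = 1552705 - (66*(-782) - 257) = 1552705 - (-51612 - 257) = 1552705 - 1*(-51869) = 1552705 + 51869 = 1604574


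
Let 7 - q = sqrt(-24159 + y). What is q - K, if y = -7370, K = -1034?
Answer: 1041 - I*sqrt(31529) ≈ 1041.0 - 177.56*I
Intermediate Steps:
q = 7 - I*sqrt(31529) (q = 7 - sqrt(-24159 - 7370) = 7 - sqrt(-31529) = 7 - I*sqrt(31529) ≈ 7.0 - 177.56*I)
q - K = (7 - I*sqrt(31529)) - 1*(-1034) = (7 - I*sqrt(31529)) + 1034 = 1041 - I*sqrt(31529)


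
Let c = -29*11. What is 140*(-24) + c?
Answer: -3679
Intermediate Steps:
c = -319
140*(-24) + c = 140*(-24) - 319 = -3360 - 319 = -3679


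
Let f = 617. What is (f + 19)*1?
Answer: 636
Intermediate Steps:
(f + 19)*1 = (617 + 19)*1 = 636*1 = 636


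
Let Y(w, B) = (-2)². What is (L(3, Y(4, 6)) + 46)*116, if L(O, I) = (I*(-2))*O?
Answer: 2552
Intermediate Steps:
Y(w, B) = 4
L(O, I) = -2*I*O (L(O, I) = (-2*I)*O = -2*I*O)
(L(3, Y(4, 6)) + 46)*116 = (-2*4*3 + 46)*116 = (-24 + 46)*116 = 22*116 = 2552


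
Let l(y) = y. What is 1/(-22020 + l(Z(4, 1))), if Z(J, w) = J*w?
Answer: -1/22016 ≈ -4.5422e-5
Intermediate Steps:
1/(-22020 + l(Z(4, 1))) = 1/(-22020 + 4*1) = 1/(-22020 + 4) = 1/(-22016) = -1/22016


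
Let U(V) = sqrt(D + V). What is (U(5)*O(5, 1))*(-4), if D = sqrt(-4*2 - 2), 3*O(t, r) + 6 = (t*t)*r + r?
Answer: -80*sqrt(5 + I*sqrt(10))/3 ≈ -62.3 - 18.048*I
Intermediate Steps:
O(t, r) = -2 + r/3 + r*t**2/3 (O(t, r) = -2 + ((t*t)*r + r)/3 = -2 + (t**2*r + r)/3 = -2 + (r*t**2 + r)/3 = -2 + (r + r*t**2)/3 = -2 + (r/3 + r*t**2/3) = -2 + r/3 + r*t**2/3)
D = I*sqrt(10) (D = sqrt(-8 - 2) = sqrt(-10) = I*sqrt(10) ≈ 3.1623*I)
U(V) = sqrt(V + I*sqrt(10)) (U(V) = sqrt(I*sqrt(10) + V) = sqrt(V + I*sqrt(10)))
(U(5)*O(5, 1))*(-4) = (sqrt(5 + I*sqrt(10))*(-2 + (1/3)*1 + (1/3)*1*5**2))*(-4) = (sqrt(5 + I*sqrt(10))*(-2 + 1/3 + (1/3)*1*25))*(-4) = (sqrt(5 + I*sqrt(10))*(-2 + 1/3 + 25/3))*(-4) = (sqrt(5 + I*sqrt(10))*(20/3))*(-4) = (20*sqrt(5 + I*sqrt(10))/3)*(-4) = -80*sqrt(5 + I*sqrt(10))/3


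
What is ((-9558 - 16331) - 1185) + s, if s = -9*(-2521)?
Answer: -4385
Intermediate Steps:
s = 22689
((-9558 - 16331) - 1185) + s = ((-9558 - 16331) - 1185) + 22689 = (-25889 - 1185) + 22689 = -27074 + 22689 = -4385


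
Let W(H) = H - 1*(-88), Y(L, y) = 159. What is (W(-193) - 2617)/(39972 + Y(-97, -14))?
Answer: -2722/40131 ≈ -0.067828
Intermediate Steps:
W(H) = 88 + H (W(H) = H + 88 = 88 + H)
(W(-193) - 2617)/(39972 + Y(-97, -14)) = ((88 - 193) - 2617)/(39972 + 159) = (-105 - 2617)/40131 = -2722*1/40131 = -2722/40131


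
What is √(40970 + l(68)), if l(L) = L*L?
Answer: 3*√5066 ≈ 213.53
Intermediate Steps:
l(L) = L²
√(40970 + l(68)) = √(40970 + 68²) = √(40970 + 4624) = √45594 = 3*√5066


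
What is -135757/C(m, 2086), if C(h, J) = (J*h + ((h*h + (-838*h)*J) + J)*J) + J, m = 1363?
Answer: 135757/4966255899990 ≈ 2.7336e-8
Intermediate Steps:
C(h, J) = J + J*h + J*(J + h**2 - 838*J*h) (C(h, J) = (J*h + ((h**2 - 838*J*h) + J)*J) + J = (J*h + (J + h**2 - 838*J*h)*J) + J = (J*h + J*(J + h**2 - 838*J*h)) + J = J + J*h + J*(J + h**2 - 838*J*h))
-135757/C(m, 2086) = -135757*1/(2086*(1 + 2086 + 1363 + 1363**2 - 838*2086*1363)) = -135757*1/(2086*(1 + 2086 + 1363 + 1857769 - 2382616684)) = -135757/(2086*(-2380755465)) = -135757/(-4966255899990) = -135757*(-1/4966255899990) = 135757/4966255899990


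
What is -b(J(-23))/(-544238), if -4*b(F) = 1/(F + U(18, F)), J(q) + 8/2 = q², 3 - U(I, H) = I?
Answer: -1/1110245520 ≈ -9.0070e-10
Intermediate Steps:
U(I, H) = 3 - I
J(q) = -4 + q²
b(F) = -1/(4*(-15 + F)) (b(F) = -1/(4*(F + (3 - 1*18))) = -1/(4*(F + (3 - 18))) = -1/(4*(F - 15)) = -1/(4*(-15 + F)))
-b(J(-23))/(-544238) = -(-1)/(-60 + 4*(-4 + (-23)²))/(-544238) = -(-1)/(-60 + 4*(-4 + 529))*(-1/544238) = -(-1)/(-60 + 4*525)*(-1/544238) = -(-1)/(-60 + 2100)*(-1/544238) = -(-1)/2040*(-1/544238) = -1*(-1/2040)*(-1/544238) = (1/2040)*(-1/544238) = -1/1110245520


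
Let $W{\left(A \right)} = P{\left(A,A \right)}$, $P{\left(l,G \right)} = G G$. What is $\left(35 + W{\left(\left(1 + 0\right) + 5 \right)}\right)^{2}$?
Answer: $5041$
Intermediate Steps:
$P{\left(l,G \right)} = G^{2}$
$W{\left(A \right)} = A^{2}$
$\left(35 + W{\left(\left(1 + 0\right) + 5 \right)}\right)^{2} = \left(35 + \left(\left(1 + 0\right) + 5\right)^{2}\right)^{2} = \left(35 + \left(1 + 5\right)^{2}\right)^{2} = \left(35 + 6^{2}\right)^{2} = \left(35 + 36\right)^{2} = 71^{2} = 5041$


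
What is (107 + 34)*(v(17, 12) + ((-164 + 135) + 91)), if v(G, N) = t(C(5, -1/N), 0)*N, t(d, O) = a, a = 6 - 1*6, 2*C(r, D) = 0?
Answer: 8742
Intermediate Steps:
C(r, D) = 0 (C(r, D) = (½)*0 = 0)
a = 0 (a = 6 - 6 = 0)
t(d, O) = 0
v(G, N) = 0 (v(G, N) = 0*N = 0)
(107 + 34)*(v(17, 12) + ((-164 + 135) + 91)) = (107 + 34)*(0 + ((-164 + 135) + 91)) = 141*(0 + (-29 + 91)) = 141*(0 + 62) = 141*62 = 8742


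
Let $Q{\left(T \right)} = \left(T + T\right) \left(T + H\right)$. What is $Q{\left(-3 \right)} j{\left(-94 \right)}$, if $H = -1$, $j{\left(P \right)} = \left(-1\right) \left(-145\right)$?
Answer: $3480$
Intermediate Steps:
$j{\left(P \right)} = 145$
$Q{\left(T \right)} = 2 T \left(-1 + T\right)$ ($Q{\left(T \right)} = \left(T + T\right) \left(T - 1\right) = 2 T \left(-1 + T\right)$)
$Q{\left(-3 \right)} j{\left(-94 \right)} = 2 \left(-3\right) \left(-1 - 3\right) 145 = 2 \left(-3\right) \left(-4\right) 145 = 24 \cdot 145 = 3480$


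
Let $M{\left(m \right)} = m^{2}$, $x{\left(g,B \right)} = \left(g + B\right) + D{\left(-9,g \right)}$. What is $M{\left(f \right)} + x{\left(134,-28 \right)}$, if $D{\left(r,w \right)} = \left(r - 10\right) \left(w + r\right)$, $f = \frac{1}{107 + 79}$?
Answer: $- \frac{78498323}{34596} \approx -2269.0$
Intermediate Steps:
$f = \frac{1}{186} \approx 0.0053763$
$D{\left(r,w \right)} = \left(-10 + r\right) \left(r + w\right)$
$x{\left(g,B \right)} = 171 + B - 18 g$ ($x{\left(g,B \right)} = \left(g + B\right) - \left(-90 - 81 + 19 g\right) = \left(B + g\right) + \left(81 + 90 - 10 g - 9 g\right) = \left(B + g\right) - \left(-171 + 19 g\right) = 171 + B - 18 g$)
$M{\left(f \right)} + x{\left(134,-28 \right)} = \left(\frac{1}{186}\right)^{2} - 2269 = \frac{1}{34596} - 2269 = - \frac{78498323}{34596}$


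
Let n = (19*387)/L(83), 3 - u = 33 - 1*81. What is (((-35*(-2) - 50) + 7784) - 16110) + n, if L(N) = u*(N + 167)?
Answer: -35298049/4250 ≈ -8305.4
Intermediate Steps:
u = 51 (u = 3 - (33 - 1*81) = 3 - (33 - 81) = 3 - 1*(-48) = 3 + 48 = 51)
L(N) = 8517 + 51*N (L(N) = 51*(N + 167) = 51*(167 + N) = 8517 + 51*N)
n = 2451/4250 (n = (19*387)/(8517 + 51*83) = 7353/(8517 + 4233) = 7353/12750 = 7353*(1/12750) = 2451/4250 ≈ 0.57671)
(((-35*(-2) - 50) + 7784) - 16110) + n = (((-35*(-2) - 50) + 7784) - 16110) + 2451/4250 = (((70 - 50) + 7784) - 16110) + 2451/4250 = ((20 + 7784) - 16110) + 2451/4250 = (7804 - 16110) + 2451/4250 = -8306 + 2451/4250 = -35298049/4250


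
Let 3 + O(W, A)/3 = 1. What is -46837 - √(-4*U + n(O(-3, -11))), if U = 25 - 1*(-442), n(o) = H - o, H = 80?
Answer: -46837 - 9*I*√22 ≈ -46837.0 - 42.214*I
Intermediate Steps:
O(W, A) = -6 (O(W, A) = -9 + 3*1 = -9 + 3 = -6)
n(o) = 80 - o
U = 467 (U = 25 + 442 = 467)
-46837 - √(-4*U + n(O(-3, -11))) = -46837 - √(-4*467 + (80 - 1*(-6))) = -46837 - √(-1868 + (80 + 6)) = -46837 - √(-1868 + 86) = -46837 - √(-1782) = -46837 - 9*I*√22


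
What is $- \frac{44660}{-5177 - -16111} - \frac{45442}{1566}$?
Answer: $- \frac{1840261}{55593} \approx -33.102$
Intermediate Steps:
$- \frac{44660}{-5177 - -16111} - \frac{45442}{1566} = - \frac{44660}{-5177 + 16111} - \frac{22721}{783} = - \frac{44660}{10934} - \frac{22721}{783} = \left(-44660\right) \frac{1}{10934} - \frac{22721}{783} = - \frac{290}{71} - \frac{22721}{783} = - \frac{1840261}{55593}$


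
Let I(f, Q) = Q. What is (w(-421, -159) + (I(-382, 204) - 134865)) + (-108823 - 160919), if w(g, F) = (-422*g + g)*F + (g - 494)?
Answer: -28586637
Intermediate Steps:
w(g, F) = -494 + g - 421*F*g (w(g, F) = (-421*g)*F + (-494 + g) = -421*F*g + (-494 + g) = -494 + g - 421*F*g)
(w(-421, -159) + (I(-382, 204) - 134865)) + (-108823 - 160919) = ((-494 - 421 - 421*(-159)*(-421)) + (204 - 134865)) + (-108823 - 160919) = ((-494 - 421 - 28181319) - 134661) - 269742 = (-28182234 - 134661) - 269742 = -28316895 - 269742 = -28586637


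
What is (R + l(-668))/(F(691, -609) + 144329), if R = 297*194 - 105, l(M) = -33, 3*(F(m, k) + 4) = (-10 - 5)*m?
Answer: 5748/14087 ≈ 0.40804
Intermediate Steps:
F(m, k) = -4 - 5*m (F(m, k) = -4 + ((-10 - 5)*m)/3 = -4 + (-15*m)/3 = -4 - 5*m)
R = 57513 (R = 57618 - 105 = 57513)
(R + l(-668))/(F(691, -609) + 144329) = (57513 - 33)/((-4 - 5*691) + 144329) = 57480/((-4 - 3455) + 144329) = 57480/(-3459 + 144329) = 57480/140870 = 57480*(1/140870) = 5748/14087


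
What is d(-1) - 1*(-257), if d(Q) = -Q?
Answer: 258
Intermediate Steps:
d(-1) - 1*(-257) = -1*(-1) - 1*(-257) = 1 + 257 = 258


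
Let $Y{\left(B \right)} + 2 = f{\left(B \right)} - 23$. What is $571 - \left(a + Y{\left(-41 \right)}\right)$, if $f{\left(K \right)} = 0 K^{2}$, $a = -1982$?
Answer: $2578$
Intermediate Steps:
$f{\left(K \right)} = 0$
$Y{\left(B \right)} = -25$ ($Y{\left(B \right)} = -2 + \left(0 - 23\right) = -2 - 23 = -25$)
$571 - \left(a + Y{\left(-41 \right)}\right) = 571 - \left(-1982 - 25\right) = 571 - -2007 = 571 + 2007 = 2578$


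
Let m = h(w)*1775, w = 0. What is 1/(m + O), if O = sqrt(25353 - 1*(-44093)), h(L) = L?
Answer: sqrt(69446)/69446 ≈ 0.0037947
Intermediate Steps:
m = 0 (m = 0*1775 = 0)
O = sqrt(69446) (O = sqrt(25353 + 44093) = sqrt(69446) ≈ 263.53)
1/(m + O) = 1/(0 + sqrt(69446)) = 1/(sqrt(69446)) = sqrt(69446)/69446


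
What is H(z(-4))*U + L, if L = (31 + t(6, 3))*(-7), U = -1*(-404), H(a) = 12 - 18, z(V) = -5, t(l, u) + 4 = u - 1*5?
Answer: -2599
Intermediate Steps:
t(l, u) = -9 + u (t(l, u) = -4 + (u - 1*5) = -4 + (u - 5) = -4 + (-5 + u) = -9 + u)
H(a) = -6
U = 404
L = -175 (L = (31 + (-9 + 3))*(-7) = (31 - 6)*(-7) = 25*(-7) = -175)
H(z(-4))*U + L = -6*404 - 175 = -2424 - 175 = -2599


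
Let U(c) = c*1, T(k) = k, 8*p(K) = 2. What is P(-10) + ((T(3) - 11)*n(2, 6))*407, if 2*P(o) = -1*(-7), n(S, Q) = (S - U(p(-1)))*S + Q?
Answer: -61857/2 ≈ -30929.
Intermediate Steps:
p(K) = ¼ (p(K) = (⅛)*2 = ¼)
U(c) = c
n(S, Q) = Q + S*(-¼ + S) (n(S, Q) = (S - 1*¼)*S + Q = (S - ¼)*S + Q = (-¼ + S)*S + Q = S*(-¼ + S) + Q = Q + S*(-¼ + S))
P(o) = 7/2 (P(o) = (-1*(-7))/2 = (½)*7 = 7/2)
P(-10) + ((T(3) - 11)*n(2, 6))*407 = 7/2 + ((3 - 11)*(6 + 2² - ¼*2))*407 = 7/2 - 8*(6 + 4 - ½)*407 = 7/2 - 8*19/2*407 = 7/2 - 76*407 = 7/2 - 30932 = -61857/2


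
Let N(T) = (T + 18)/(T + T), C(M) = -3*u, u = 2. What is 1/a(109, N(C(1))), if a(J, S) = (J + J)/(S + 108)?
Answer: 107/218 ≈ 0.49083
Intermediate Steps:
C(M) = -6 (C(M) = -3*2 = -6)
N(T) = (18 + T)/(2*T) (N(T) = (18 + T)/((2*T)) = (18 + T)*(1/(2*T)) = (18 + T)/(2*T))
a(J, S) = 2*J/(108 + S) (a(J, S) = (2*J)/(108 + S) = 2*J/(108 + S))
1/a(109, N(C(1))) = 1/(2*109/(108 + (½)*(18 - 6)/(-6))) = 1/(2*109/(108 + (½)*(-⅙)*12)) = 1/(2*109/(108 - 1)) = 1/(2*109/107) = 1/(2*109*(1/107)) = 1/(218/107) = 107/218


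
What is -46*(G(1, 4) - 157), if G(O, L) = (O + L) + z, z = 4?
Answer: 6808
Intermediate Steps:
G(O, L) = 4 + L + O (G(O, L) = (O + L) + 4 = (L + O) + 4 = 4 + L + O)
-46*(G(1, 4) - 157) = -46*((4 + 4 + 1) - 157) = -46*(9 - 157) = -46*(-148) = 6808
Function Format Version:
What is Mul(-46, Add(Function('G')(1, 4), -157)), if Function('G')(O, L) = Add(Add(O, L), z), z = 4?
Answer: 6808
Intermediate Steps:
Function('G')(O, L) = Add(4, L, O) (Function('G')(O, L) = Add(Add(O, L), 4) = Add(Add(L, O), 4) = Add(4, L, O))
Mul(-46, Add(Function('G')(1, 4), -157)) = Mul(-46, Add(Add(4, 4, 1), -157)) = Mul(-46, Add(9, -157)) = Mul(-46, -148) = 6808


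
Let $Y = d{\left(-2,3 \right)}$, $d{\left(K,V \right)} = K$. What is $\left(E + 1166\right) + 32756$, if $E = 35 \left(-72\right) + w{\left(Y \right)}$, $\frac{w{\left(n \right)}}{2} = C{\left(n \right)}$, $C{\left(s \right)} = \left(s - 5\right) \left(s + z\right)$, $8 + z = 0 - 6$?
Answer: $31626$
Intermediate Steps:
$z = -14$ ($z = -8 + \left(0 - 6\right) = -8 - 6 = -14$)
$C{\left(s \right)} = \left(-14 + s\right) \left(-5 + s\right)$ ($C{\left(s \right)} = \left(s - 5\right) \left(s - 14\right) = \left(-5 + s\right) \left(-14 + s\right) = \left(-14 + s\right) \left(-5 + s\right)$)
$Y = -2$
$w{\left(n \right)} = 140 - 38 n + 2 n^{2}$ ($w{\left(n \right)} = 2 \left(70 + n^{2} - 19 n\right) = 140 - 38 n + 2 n^{2}$)
$E = -2296$ ($E = 35 \left(-72\right) + \left(140 - -76 + 2 \left(-2\right)^{2}\right) = -2520 + \left(140 + 76 + 2 \cdot 4\right) = -2520 + \left(140 + 76 + 8\right) = -2520 + 224 = -2296$)
$\left(E + 1166\right) + 32756 = \left(-2296 + 1166\right) + 32756 = -1130 + 32756 = 31626$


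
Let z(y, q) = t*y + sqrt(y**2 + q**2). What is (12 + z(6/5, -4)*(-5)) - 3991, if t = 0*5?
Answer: -3979 - 2*sqrt(109) ≈ -3999.9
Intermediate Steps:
t = 0
z(y, q) = sqrt(q**2 + y**2) (z(y, q) = 0*y + sqrt(y**2 + q**2) = 0 + sqrt(q**2 + y**2) = sqrt(q**2 + y**2))
(12 + z(6/5, -4)*(-5)) - 3991 = (12 + sqrt((-4)**2 + (6/5)**2)*(-5)) - 3991 = (12 + sqrt(16 + (6*(1/5))**2)*(-5)) - 3991 = (12 + sqrt(16 + (6/5)**2)*(-5)) - 3991 = (12 + sqrt(16 + 36/25)*(-5)) - 3991 = (12 + sqrt(436/25)*(-5)) - 3991 = (12 + (2*sqrt(109)/5)*(-5)) - 3991 = (12 - 2*sqrt(109)) - 3991 = -3979 - 2*sqrt(109)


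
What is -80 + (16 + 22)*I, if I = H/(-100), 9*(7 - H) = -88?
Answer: -38869/450 ≈ -86.375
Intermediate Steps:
H = 151/9 (H = 7 - 1/9*(-88) = 7 + 88/9 = 151/9 ≈ 16.778)
I = -151/900 (I = (151/9)/(-100) = (151/9)*(-1/100) = -151/900 ≈ -0.16778)
-80 + (16 + 22)*I = -80 + (16 + 22)*(-151/900) = -80 + 38*(-151/900) = -80 - 2869/450 = -38869/450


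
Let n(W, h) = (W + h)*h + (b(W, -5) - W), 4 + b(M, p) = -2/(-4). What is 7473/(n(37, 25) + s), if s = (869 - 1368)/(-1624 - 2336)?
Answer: 29593080/5978119 ≈ 4.9502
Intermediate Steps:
s = 499/3960 (s = -499/(-3960) = -499*(-1/3960) = 499/3960 ≈ 0.12601)
b(M, p) = -7/2 (b(M, p) = -4 - 2/(-4) = -4 - 2*(-1/4) = -4 + 1/2 = -7/2)
n(W, h) = -7/2 - W + h*(W + h) (n(W, h) = (W + h)*h + (-7/2 - W) = h*(W + h) + (-7/2 - W) = -7/2 - W + h*(W + h))
7473/(n(37, 25) + s) = 7473/((-7/2 + 25**2 - 1*37 + 37*25) + 499/3960) = 7473/((-7/2 + 625 - 37 + 925) + 499/3960) = 7473/(3019/2 + 499/3960) = 7473/(5978119/3960) = 7473*(3960/5978119) = 29593080/5978119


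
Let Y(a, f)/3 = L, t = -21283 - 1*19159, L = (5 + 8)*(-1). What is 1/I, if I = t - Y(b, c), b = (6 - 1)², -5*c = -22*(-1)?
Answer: -1/40403 ≈ -2.4751e-5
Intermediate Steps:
c = -22/5 (c = -(-22)*(-1)/5 = -⅕*22 = -22/5 ≈ -4.4000)
b = 25 (b = 5² = 25)
L = -13 (L = 13*(-1) = -13)
t = -40442 (t = -21283 - 19159 = -40442)
Y(a, f) = -39 (Y(a, f) = 3*(-13) = -39)
I = -40403 (I = -40442 - 1*(-39) = -40442 + 39 = -40403)
1/I = 1/(-40403) = -1/40403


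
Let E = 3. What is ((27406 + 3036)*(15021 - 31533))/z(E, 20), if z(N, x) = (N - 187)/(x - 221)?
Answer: -12629289888/23 ≈ -5.4910e+8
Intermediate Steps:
z(N, x) = (-187 + N)/(-221 + x)
((27406 + 3036)*(15021 - 31533))/z(E, 20) = ((27406 + 3036)*(15021 - 31533))/(((-187 + 3)/(-221 + 20))) = (30442*(-16512))/((-184/(-201))) = -502658304/((-1/201*(-184))) = -502658304/184/201 = -502658304*201/184 = -12629289888/23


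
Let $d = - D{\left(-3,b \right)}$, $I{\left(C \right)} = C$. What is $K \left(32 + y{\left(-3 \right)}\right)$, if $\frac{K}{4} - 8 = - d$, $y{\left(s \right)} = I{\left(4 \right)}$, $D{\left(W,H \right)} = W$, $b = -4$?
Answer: $720$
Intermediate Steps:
$y{\left(s \right)} = 4$
$d = 3$ ($d = \left(-1\right) \left(-3\right) = 3$)
$K = 20$ ($K = 32 + 4 \left(\left(-1\right) 3\right) = 32 + 4 \left(-3\right) = 32 - 12 = 20$)
$K \left(32 + y{\left(-3 \right)}\right) = 20 \left(32 + 4\right) = 20 \cdot 36 = 720$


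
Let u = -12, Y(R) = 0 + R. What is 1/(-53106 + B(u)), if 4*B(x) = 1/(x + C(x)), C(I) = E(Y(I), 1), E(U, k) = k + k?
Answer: -40/2124241 ≈ -1.8830e-5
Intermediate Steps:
Y(R) = R
E(U, k) = 2*k
C(I) = 2 (C(I) = 2*1 = 2)
B(x) = 1/(4*(2 + x)) (B(x) = 1/(4*(x + 2)) = 1/(4*(2 + x)))
1/(-53106 + B(u)) = 1/(-53106 + 1/(4*(2 - 12))) = 1/(-53106 + (1/4)/(-10)) = 1/(-53106 + (1/4)*(-1/10)) = 1/(-53106 - 1/40) = 1/(-2124241/40) = -40/2124241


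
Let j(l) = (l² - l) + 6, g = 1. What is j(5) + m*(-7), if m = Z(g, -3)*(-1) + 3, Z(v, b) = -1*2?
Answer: -9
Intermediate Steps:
Z(v, b) = -2
j(l) = 6 + l² - l
m = 5 (m = -2*(-1) + 3 = 2 + 3 = 5)
j(5) + m*(-7) = (6 + 5² - 1*5) + 5*(-7) = (6 + 25 - 5) - 35 = 26 - 35 = -9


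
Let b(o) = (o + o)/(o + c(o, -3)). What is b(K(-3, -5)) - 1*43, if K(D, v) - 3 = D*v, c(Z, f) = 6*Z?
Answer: -299/7 ≈ -42.714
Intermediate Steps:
K(D, v) = 3 + D*v
b(o) = 2/7 (b(o) = (o + o)/(o + 6*o) = (2*o)/((7*o)) = (2*o)*(1/(7*o)) = 2/7)
b(K(-3, -5)) - 1*43 = 2/7 - 1*43 = 2/7 - 43 = -299/7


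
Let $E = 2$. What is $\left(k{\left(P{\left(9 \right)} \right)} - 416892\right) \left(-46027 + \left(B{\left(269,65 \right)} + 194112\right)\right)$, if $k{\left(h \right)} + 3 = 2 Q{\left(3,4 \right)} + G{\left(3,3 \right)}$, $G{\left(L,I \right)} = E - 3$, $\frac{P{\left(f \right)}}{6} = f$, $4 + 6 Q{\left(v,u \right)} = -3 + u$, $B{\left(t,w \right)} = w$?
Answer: $-61763290550$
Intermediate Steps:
$Q{\left(v,u \right)} = - \frac{7}{6} + \frac{u}{6}$ ($Q{\left(v,u \right)} = - \frac{2}{3} + \frac{-3 + u}{6} = - \frac{2}{3} + \left(- \frac{1}{2} + \frac{u}{6}\right) = - \frac{7}{6} + \frac{u}{6}$)
$P{\left(f \right)} = 6 f$
$G{\left(L,I \right)} = -1$ ($G{\left(L,I \right)} = 2 - 3 = -1$)
$k{\left(h \right)} = -5$ ($k{\left(h \right)} = -3 + \left(2 \left(- \frac{7}{6} + \frac{1}{6} \cdot 4\right) - 1\right) = -3 + \left(2 \left(- \frac{7}{6} + \frac{2}{3}\right) - 1\right) = -3 + \left(2 \left(- \frac{1}{2}\right) - 1\right) = -3 - 2 = -5$)
$\left(k{\left(P{\left(9 \right)} \right)} - 416892\right) \left(-46027 + \left(B{\left(269,65 \right)} + 194112\right)\right) = \left(-5 - 416892\right) \left(-46027 + \left(65 + 194112\right)\right) = - 416897 \left(-46027 + 194177\right) = \left(-416897\right) 148150 = -61763290550$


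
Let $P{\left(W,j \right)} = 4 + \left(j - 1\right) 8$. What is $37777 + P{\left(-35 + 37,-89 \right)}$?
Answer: $37061$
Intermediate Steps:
$P{\left(W,j \right)} = -4 + 8 j$ ($P{\left(W,j \right)} = 4 + \left(j - 1\right) 8 = 4 + \left(-1 + j\right) 8 = 4 + \left(-8 + 8 j\right) = -4 + 8 j$)
$37777 + P{\left(-35 + 37,-89 \right)} = 37777 + \left(-4 + 8 \left(-89\right)\right) = 37777 - 716 = 37061$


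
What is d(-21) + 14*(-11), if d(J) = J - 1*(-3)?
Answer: -172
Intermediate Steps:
d(J) = 3 + J (d(J) = J + 3 = 3 + J)
d(-21) + 14*(-11) = (3 - 21) + 14*(-11) = -18 - 154 = -172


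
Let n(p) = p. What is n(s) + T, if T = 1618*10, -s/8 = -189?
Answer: 17692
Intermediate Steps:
s = 1512 (s = -8*(-189) = 1512)
T = 16180
n(s) + T = 1512 + 16180 = 17692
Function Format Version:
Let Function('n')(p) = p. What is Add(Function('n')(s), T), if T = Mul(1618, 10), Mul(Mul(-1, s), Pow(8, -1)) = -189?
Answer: 17692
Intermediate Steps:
s = 1512 (s = Mul(-8, -189) = 1512)
T = 16180
Add(Function('n')(s), T) = Add(1512, 16180) = 17692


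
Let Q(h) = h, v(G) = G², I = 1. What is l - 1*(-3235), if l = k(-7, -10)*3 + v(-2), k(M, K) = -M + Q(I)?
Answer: 3263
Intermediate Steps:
k(M, K) = 1 - M (k(M, K) = -M + 1 = 1 - M)
l = 28 (l = (1 - 1*(-7))*3 + (-2)² = (1 + 7)*3 + 4 = 8*3 + 4 = 24 + 4 = 28)
l - 1*(-3235) = 28 - 1*(-3235) = 28 + 3235 = 3263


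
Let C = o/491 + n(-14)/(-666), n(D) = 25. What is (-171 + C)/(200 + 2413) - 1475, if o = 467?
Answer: -1260393969329/854466678 ≈ -1475.1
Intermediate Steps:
C = 298747/327006 (C = 467/491 + 25/(-666) = 467*(1/491) + 25*(-1/666) = 467/491 - 25/666 = 298747/327006 ≈ 0.91358)
(-171 + C)/(200 + 2413) - 1475 = (-171 + 298747/327006)/(200 + 2413) - 1475 = -55619279/327006/2613 - 1475 = -55619279/327006*1/2613 - 1475 = -55619279/854466678 - 1475 = -1260393969329/854466678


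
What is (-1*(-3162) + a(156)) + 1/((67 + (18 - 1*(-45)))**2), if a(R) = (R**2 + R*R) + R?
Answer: 878631001/16900 ≈ 51990.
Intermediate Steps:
a(R) = R + 2*R**2 (a(R) = (R**2 + R**2) + R = 2*R**2 + R = R + 2*R**2)
(-1*(-3162) + a(156)) + 1/((67 + (18 - 1*(-45)))**2) = (-1*(-3162) + 156*(1 + 2*156)) + 1/((67 + (18 - 1*(-45)))**2) = (3162 + 156*(1 + 312)) + 1/((67 + (18 + 45))**2) = (3162 + 156*313) + 1/((67 + 63)**2) = (3162 + 48828) + 1/(130**2) = 51990 + 1/16900 = 878631001/16900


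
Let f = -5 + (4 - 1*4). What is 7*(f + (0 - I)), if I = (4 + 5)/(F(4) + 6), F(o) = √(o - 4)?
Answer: -91/2 ≈ -45.500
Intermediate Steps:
F(o) = √(-4 + o)
I = 3/2 (I = (4 + 5)/(√(-4 + 4) + 6) = 9/(√0 + 6) = 9/(0 + 6) = 9/6 = 9*(⅙) = 3/2 ≈ 1.5000)
f = -5 (f = -5 + (4 - 4) = -5 + 0 = -5)
7*(f + (0 - I)) = 7*(-5 + (0 - 1*3/2)) = 7*(-5 + (0 - 3/2)) = 7*(-5 - 3/2) = 7*(-13/2) = -91/2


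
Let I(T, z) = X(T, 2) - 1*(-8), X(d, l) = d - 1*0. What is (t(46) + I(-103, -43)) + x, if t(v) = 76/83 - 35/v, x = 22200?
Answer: 84397481/3818 ≈ 22105.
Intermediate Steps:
X(d, l) = d (X(d, l) = d + 0 = d)
I(T, z) = 8 + T (I(T, z) = T - 1*(-8) = T + 8 = 8 + T)
t(v) = 76/83 - 35/v (t(v) = 76*(1/83) - 35/v = 76/83 - 35/v)
(t(46) + I(-103, -43)) + x = ((76/83 - 35/46) + (8 - 103)) + 22200 = ((76/83 - 35*1/46) - 95) + 22200 = ((76/83 - 35/46) - 95) + 22200 = (591/3818 - 95) + 22200 = -362119/3818 + 22200 = 84397481/3818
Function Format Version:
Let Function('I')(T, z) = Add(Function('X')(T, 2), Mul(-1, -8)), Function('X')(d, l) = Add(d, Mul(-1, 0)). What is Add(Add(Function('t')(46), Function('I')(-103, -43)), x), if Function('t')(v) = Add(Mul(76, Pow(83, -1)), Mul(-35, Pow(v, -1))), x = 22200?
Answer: Rational(84397481, 3818) ≈ 22105.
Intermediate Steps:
Function('X')(d, l) = d (Function('X')(d, l) = Add(d, 0) = d)
Function('I')(T, z) = Add(8, T) (Function('I')(T, z) = Add(T, Mul(-1, -8)) = Add(T, 8) = Add(8, T))
Function('t')(v) = Add(Rational(76, 83), Mul(-35, Pow(v, -1))) (Function('t')(v) = Add(Mul(76, Rational(1, 83)), Mul(-35, Pow(v, -1))) = Add(Rational(76, 83), Mul(-35, Pow(v, -1))))
Add(Add(Function('t')(46), Function('I')(-103, -43)), x) = Add(Add(Add(Rational(76, 83), Mul(-35, Pow(46, -1))), Add(8, -103)), 22200) = Add(Add(Add(Rational(76, 83), Mul(-35, Rational(1, 46))), -95), 22200) = Add(Add(Add(Rational(76, 83), Rational(-35, 46)), -95), 22200) = Add(Add(Rational(591, 3818), -95), 22200) = Add(Rational(-362119, 3818), 22200) = Rational(84397481, 3818)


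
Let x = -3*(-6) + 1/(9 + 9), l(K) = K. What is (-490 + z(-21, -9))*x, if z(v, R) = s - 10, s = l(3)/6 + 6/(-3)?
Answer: -325975/36 ≈ -9054.9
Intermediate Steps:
s = -3/2 (s = 3/6 + 6/(-3) = 3*(1/6) + 6*(-1/3) = 1/2 - 2 = -3/2 ≈ -1.5000)
z(v, R) = -23/2 (z(v, R) = -3/2 - 10 = -23/2)
x = 325/18 (x = 18 + 1/18 = 325/18 ≈ 18.056)
(-490 + z(-21, -9))*x = (-490 - 23/2)*(325/18) = -1003/2*325/18 = -325975/36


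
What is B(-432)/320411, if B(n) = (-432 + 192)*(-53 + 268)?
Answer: -51600/320411 ≈ -0.16104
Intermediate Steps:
B(n) = -51600 (B(n) = -240*215 = -51600)
B(-432)/320411 = -51600/320411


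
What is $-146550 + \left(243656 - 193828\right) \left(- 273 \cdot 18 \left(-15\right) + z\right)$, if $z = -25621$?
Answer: $2396032142$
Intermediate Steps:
$-146550 + \left(243656 - 193828\right) \left(- 273 \cdot 18 \left(-15\right) + z\right) = -146550 + \left(243656 - 193828\right) \left(- 273 \cdot 18 \left(-15\right) - 25621\right) = -146550 + 49828 \left(\left(-273\right) \left(-270\right) - 25621\right) = -146550 + 49828 \left(73710 - 25621\right) = -146550 + 49828 \cdot 48089 = -146550 + 2396178692 = 2396032142$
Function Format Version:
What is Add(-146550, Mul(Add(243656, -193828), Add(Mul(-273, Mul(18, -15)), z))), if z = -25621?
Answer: 2396032142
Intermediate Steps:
Add(-146550, Mul(Add(243656, -193828), Add(Mul(-273, Mul(18, -15)), z))) = Add(-146550, Mul(Add(243656, -193828), Add(Mul(-273, Mul(18, -15)), -25621))) = Add(-146550, Mul(49828, Add(Mul(-273, -270), -25621))) = Add(-146550, Mul(49828, Add(73710, -25621))) = Add(-146550, Mul(49828, 48089)) = Add(-146550, 2396178692) = 2396032142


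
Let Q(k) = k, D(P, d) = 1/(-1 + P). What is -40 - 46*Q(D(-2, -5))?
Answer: -74/3 ≈ -24.667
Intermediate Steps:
-40 - 46*Q(D(-2, -5)) = -40 - 46/(-1 - 2) = -40 - 46/(-3) = -40 - 46*(-1/3) = -40 + 46/3 = -74/3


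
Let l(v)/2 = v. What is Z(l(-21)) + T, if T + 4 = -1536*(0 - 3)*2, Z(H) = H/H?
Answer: 9213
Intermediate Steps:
l(v) = 2*v
Z(H) = 1
T = 9212 (T = -4 - 1536*(0 - 3)*2 = -4 - (-4608)*2 = -4 - 1536*(-6) = -4 + 9216 = 9212)
Z(l(-21)) + T = 1 + 9212 = 9213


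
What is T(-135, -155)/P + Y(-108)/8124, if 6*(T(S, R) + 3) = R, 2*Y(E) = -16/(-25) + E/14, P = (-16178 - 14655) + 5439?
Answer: 1053061/1504277075 ≈ 0.00070004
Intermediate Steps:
P = -25394 (P = -30833 + 5439 = -25394)
Y(E) = 8/25 + E/28 (Y(E) = (-16/(-25) + E/14)/2 = (-16*(-1/25) + E*(1/14))/2 = (16/25 + E/14)/2 = 8/25 + E/28)
T(S, R) = -3 + R/6
T(-135, -155)/P + Y(-108)/8124 = (-3 + (⅙)*(-155))/(-25394) + (8/25 + (1/28)*(-108))/8124 = (-3 - 155/6)*(-1/25394) + (8/25 - 27/7)*(1/8124) = -173/6*(-1/25394) - 619/175*1/8124 = 173/152364 - 619/1421700 = 1053061/1504277075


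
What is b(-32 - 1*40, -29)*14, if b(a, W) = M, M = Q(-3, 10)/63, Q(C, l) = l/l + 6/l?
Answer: 16/45 ≈ 0.35556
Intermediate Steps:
Q(C, l) = 1 + 6/l
M = 8/315 (M = ((6 + 10)/10)/63 = ((⅒)*16)*(1/63) = (8/5)*(1/63) = 8/315 ≈ 0.025397)
b(a, W) = 8/315
b(-32 - 1*40, -29)*14 = (8/315)*14 = 16/45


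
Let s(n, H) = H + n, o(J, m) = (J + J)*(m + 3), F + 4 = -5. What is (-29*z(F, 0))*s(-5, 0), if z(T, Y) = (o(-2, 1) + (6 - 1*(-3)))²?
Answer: 7105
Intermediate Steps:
F = -9 (F = -4 - 5 = -9)
o(J, m) = 2*J*(3 + m) (o(J, m) = (2*J)*(3 + m) = 2*J*(3 + m))
z(T, Y) = 49 (z(T, Y) = (2*(-2)*(3 + 1) + (6 - 1*(-3)))² = (2*(-2)*4 + (6 + 3))² = (-16 + 9)² = (-7)² = 49)
(-29*z(F, 0))*s(-5, 0) = (-29*49)*(0 - 5) = -1421*(-5) = 7105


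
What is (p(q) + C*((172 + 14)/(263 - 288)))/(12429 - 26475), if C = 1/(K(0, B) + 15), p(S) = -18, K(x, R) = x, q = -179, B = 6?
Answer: 1156/877875 ≈ 0.0013168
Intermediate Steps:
C = 1/15 (C = 1/(0 + 15) = 1/15 ≈ 0.066667)
(p(q) + C*((172 + 14)/(263 - 288)))/(12429 - 26475) = (-18 + ((172 + 14)/(263 - 288))/15)/(12429 - 26475) = (-18 + (186/(-25))/15)/(-14046) = (-18 + (186*(-1/25))/15)*(-1/14046) = (-18 + (1/15)*(-186/25))*(-1/14046) = (-18 - 62/125)*(-1/14046) = -2312/125*(-1/14046) = 1156/877875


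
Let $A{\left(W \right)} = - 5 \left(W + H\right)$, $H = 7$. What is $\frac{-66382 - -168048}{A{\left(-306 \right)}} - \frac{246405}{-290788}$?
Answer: $\frac{29931628283}{434728060} \approx 68.851$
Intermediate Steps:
$A{\left(W \right)} = -35 - 5 W$ ($A{\left(W \right)} = - 5 \left(W + 7\right) = - 5 \left(7 + W\right) = -35 - 5 W$)
$\frac{-66382 - -168048}{A{\left(-306 \right)}} - \frac{246405}{-290788} = \frac{-66382 - -168048}{-35 - -1530} - \frac{246405}{-290788} = \frac{-66382 + 168048}{-35 + 1530} - - \frac{246405}{290788} = \frac{101666}{1495} + \frac{246405}{290788} = \frac{29931628283}{434728060}$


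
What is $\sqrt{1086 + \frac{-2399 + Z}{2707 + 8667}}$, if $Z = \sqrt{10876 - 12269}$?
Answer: $\frac{\sqrt{1160877910 + 94 i \sqrt{1393}}}{1034} \approx 32.951 + 4.9792 \cdot 10^{-5} i$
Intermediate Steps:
$Z = i \sqrt{1393}$ ($Z = \sqrt{-1393} = i \sqrt{1393} \approx 37.323 i$)
$\sqrt{1086 + \frac{-2399 + Z}{2707 + 8667}} = \sqrt{1086 + \frac{-2399 + i \sqrt{1393}}{2707 + 8667}} = \sqrt{1086 + \frac{-2399 + i \sqrt{1393}}{11374}} = \sqrt{1086 + \left(-2399 + i \sqrt{1393}\right) \frac{1}{11374}} = \sqrt{1086 - \left(\frac{2399}{11374} - \frac{i \sqrt{1393}}{11374}\right)} = \sqrt{\frac{12349765}{11374} + \frac{i \sqrt{1393}}{11374}}$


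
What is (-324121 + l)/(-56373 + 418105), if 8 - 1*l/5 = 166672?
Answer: -1157441/361732 ≈ -3.1997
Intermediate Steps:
l = -833320 (l = 40 - 5*166672 = 40 - 833360 = -833320)
(-324121 + l)/(-56373 + 418105) = (-324121 - 833320)/(-56373 + 418105) = -1157441/361732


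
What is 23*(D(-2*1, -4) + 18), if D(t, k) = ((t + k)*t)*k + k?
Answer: -782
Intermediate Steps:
D(t, k) = k + k*t*(k + t) (D(t, k) = ((k + t)*t)*k + k = (t*(k + t))*k + k = k*t*(k + t) + k = k + k*t*(k + t))
23*(D(-2*1, -4) + 18) = 23*(-4*(1 + (-2*1)**2 - (-8)) + 18) = 23*(-4*(1 + (-2)**2 - 4*(-2)) + 18) = 23*(-4*(1 + 4 + 8) + 18) = 23*(-4*13 + 18) = 23*(-52 + 18) = 23*(-34) = -782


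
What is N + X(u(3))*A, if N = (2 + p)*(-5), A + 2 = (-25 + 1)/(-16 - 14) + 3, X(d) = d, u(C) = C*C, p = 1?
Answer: 6/5 ≈ 1.2000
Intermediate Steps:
u(C) = C²
A = 9/5 (A = -2 + ((-25 + 1)/(-16 - 14) + 3) = -2 + (-24/(-30) + 3) = -2 + (-24*(-1/30) + 3) = -2 + (⅘ + 3) = -2 + 19/5 = 9/5 ≈ 1.8000)
N = -15 (N = (2 + 1)*(-5) = 3*(-5) = -15)
N + X(u(3))*A = -15 + 3²*(9/5) = -15 + 9*(9/5) = -15 + 81/5 = 6/5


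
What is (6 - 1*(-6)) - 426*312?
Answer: -132900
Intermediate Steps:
(6 - 1*(-6)) - 426*312 = (6 + 6) - 132912 = 12 - 132912 = -132900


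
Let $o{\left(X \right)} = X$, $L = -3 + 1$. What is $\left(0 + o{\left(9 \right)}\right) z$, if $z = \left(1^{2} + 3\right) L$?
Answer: $-72$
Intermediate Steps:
$L = -2$
$z = -8$ ($z = \left(1^{2} + 3\right) \left(-2\right) = \left(1 + 3\right) \left(-2\right) = 4 \left(-2\right) = -8$)
$\left(0 + o{\left(9 \right)}\right) z = \left(0 + 9\right) \left(-8\right) = 9 \left(-8\right) = -72$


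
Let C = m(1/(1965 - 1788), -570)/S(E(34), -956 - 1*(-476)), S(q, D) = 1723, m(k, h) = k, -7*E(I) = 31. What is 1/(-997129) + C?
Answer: 692158/304095428259 ≈ 2.2761e-6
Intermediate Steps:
E(I) = -31/7 (E(I) = -1/7*31 = -31/7)
C = 1/304971 (C = 1/((1965 - 1788)*1723) = (1/1723)/177 = (1/177)*(1/1723) = 1/304971 ≈ 3.2790e-6)
1/(-997129) + C = 1/(-997129) + 1/304971 = -1/997129 + 1/304971 = 692158/304095428259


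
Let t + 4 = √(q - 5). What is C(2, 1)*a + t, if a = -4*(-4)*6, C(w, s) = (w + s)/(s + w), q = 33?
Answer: 92 + 2*√7 ≈ 97.292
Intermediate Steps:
t = -4 + 2*√7 (t = -4 + √(33 - 5) = -4 + √28 = -4 + 2*√7 ≈ 1.2915)
C(w, s) = 1 (C(w, s) = (s + w)/(s + w) = 1)
a = 96 (a = 16*6 = 96)
C(2, 1)*a + t = 1*96 + (-4 + 2*√7) = 96 + (-4 + 2*√7) = 92 + 2*√7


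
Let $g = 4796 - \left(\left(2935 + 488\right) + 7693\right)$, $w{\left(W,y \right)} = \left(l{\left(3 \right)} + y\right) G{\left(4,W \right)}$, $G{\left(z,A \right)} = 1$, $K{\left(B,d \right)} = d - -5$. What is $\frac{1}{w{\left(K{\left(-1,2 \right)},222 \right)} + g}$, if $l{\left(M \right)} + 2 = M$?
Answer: $- \frac{1}{6097} \approx -0.00016401$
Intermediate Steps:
$l{\left(M \right)} = -2 + M$
$K{\left(B,d \right)} = 5 + d$ ($K{\left(B,d \right)} = d + 5 = 5 + d$)
$w{\left(W,y \right)} = 1 + y$ ($w{\left(W,y \right)} = \left(\left(-2 + 3\right) + y\right) 1 = \left(1 + y\right) 1 = 1 + y$)
$g = -6320$ ($g = 4796 - \left(3423 + 7693\right) = 4796 - 11116 = -6320$)
$\frac{1}{w{\left(K{\left(-1,2 \right)},222 \right)} + g} = \frac{1}{\left(1 + 222\right) - 6320} = \frac{1}{223 - 6320} = \frac{1}{-6097} = - \frac{1}{6097}$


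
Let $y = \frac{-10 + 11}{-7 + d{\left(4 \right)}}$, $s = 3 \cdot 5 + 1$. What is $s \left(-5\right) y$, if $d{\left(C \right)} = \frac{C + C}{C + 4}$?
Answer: $\frac{40}{3} \approx 13.333$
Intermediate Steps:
$s = 16$ ($s = 15 + 1 = 16$)
$d{\left(C \right)} = \frac{2 C}{4 + C}$
$y = - \frac{1}{6}$ ($y = \frac{-10 + 11}{-7 + 2 \cdot 4 \frac{1}{4 + 4}} = 1 \frac{1}{-7 + 2 \cdot 4 \cdot \frac{1}{8}} = 1 \frac{1}{-7 + 1} = 1 \frac{1}{-6} = 1 \left(- \frac{1}{6}\right) = - \frac{1}{6} \approx -0.16667$)
$s \left(-5\right) y = 16 \left(-5\right) \left(- \frac{1}{6}\right) = \left(-80\right) \left(- \frac{1}{6}\right) = \frac{40}{3}$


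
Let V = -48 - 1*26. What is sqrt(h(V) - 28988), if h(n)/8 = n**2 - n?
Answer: 2*sqrt(3853) ≈ 124.15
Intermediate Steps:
V = -74 (V = -48 - 26 = -74)
h(n) = -8*n + 8*n**2 (h(n) = 8*(n**2 - n) = -8*n + 8*n**2)
sqrt(h(V) - 28988) = sqrt(8*(-74)*(-1 - 74) - 28988) = sqrt(8*(-74)*(-75) - 28988) = sqrt(44400 - 28988) = sqrt(15412) = 2*sqrt(3853)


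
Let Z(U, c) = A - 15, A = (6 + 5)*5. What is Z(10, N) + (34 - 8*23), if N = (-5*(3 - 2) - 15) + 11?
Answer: -110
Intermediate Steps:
A = 55 (A = 11*5 = 55)
N = -9 (N = (-5*1 - 15) + 11 = (-5 - 15) + 11 = -20 + 11 = -9)
Z(U, c) = 40 (Z(U, c) = 55 - 15 = 40)
Z(10, N) + (34 - 8*23) = 40 + (34 - 8*23) = 40 + (34 - 184) = 40 - 150 = -110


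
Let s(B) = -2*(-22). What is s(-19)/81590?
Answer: 22/40795 ≈ 0.00053928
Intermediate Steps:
s(B) = 44
s(-19)/81590 = 44/81590 = 44*(1/81590) = 22/40795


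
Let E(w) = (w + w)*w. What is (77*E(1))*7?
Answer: 1078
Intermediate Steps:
E(w) = 2*w² (E(w) = (2*w)*w = 2*w²)
(77*E(1))*7 = (77*(2*1²))*7 = (77*(2*1))*7 = (77*2)*7 = 154*7 = 1078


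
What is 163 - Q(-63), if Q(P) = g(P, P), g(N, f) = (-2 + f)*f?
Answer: -3932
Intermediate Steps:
g(N, f) = f*(-2 + f)
Q(P) = P*(-2 + P)
163 - Q(-63) = 163 - (-63)*(-2 - 63) = 163 - (-63)*(-65) = 163 - 1*4095 = 163 - 4095 = -3932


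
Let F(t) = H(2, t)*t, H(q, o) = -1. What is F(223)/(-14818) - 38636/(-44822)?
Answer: 291251777/332086198 ≈ 0.87704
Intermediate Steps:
F(t) = -t
F(223)/(-14818) - 38636/(-44822) = -1*223/(-14818) - 38636/(-44822) = -223*(-1/14818) - 38636*(-1/44822) = 223/14818 + 19318/22411 = 291251777/332086198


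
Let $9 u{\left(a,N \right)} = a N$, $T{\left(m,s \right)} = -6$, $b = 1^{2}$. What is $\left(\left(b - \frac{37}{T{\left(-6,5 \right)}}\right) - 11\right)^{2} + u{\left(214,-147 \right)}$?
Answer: $- \frac{125303}{36} \approx -3480.6$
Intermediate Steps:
$b = 1$
$u{\left(a,N \right)} = \frac{N a}{9}$ ($u{\left(a,N \right)} = \frac{a N}{9} = \frac{N a}{9}$)
$\left(\left(b - \frac{37}{T{\left(-6,5 \right)}}\right) - 11\right)^{2} + u{\left(214,-147 \right)} = \left(\left(1 - \frac{37}{-6}\right) - 11\right)^{2} + \frac{1}{9} \left(-147\right) 214 = \left(\left(1 - 37 \left(- \frac{1}{6}\right)\right) - 11\right)^{2} - \frac{10486}{3} = \left(\left(1 - - \frac{37}{6}\right) - 11\right)^{2} - \frac{10486}{3} = \left(\left(1 + \frac{37}{6}\right) - 11\right)^{2} - \frac{10486}{3} = \left(\frac{43}{6} - 11\right)^{2} - \frac{10486}{3} = \left(- \frac{23}{6}\right)^{2} - \frac{10486}{3} = \frac{529}{36} - \frac{10486}{3} = - \frac{125303}{36}$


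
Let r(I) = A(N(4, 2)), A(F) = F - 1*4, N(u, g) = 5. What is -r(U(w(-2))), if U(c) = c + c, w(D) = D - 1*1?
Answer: -1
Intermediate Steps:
w(D) = -1 + D (w(D) = D - 1 = -1 + D)
A(F) = -4 + F (A(F) = F - 4 = -4 + F)
U(c) = 2*c
r(I) = 1 (r(I) = -4 + 5 = 1)
-r(U(w(-2))) = -1*1 = -1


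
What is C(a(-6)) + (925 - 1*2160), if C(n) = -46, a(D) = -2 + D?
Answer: -1281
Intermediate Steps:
C(a(-6)) + (925 - 1*2160) = -46 + (925 - 1*2160) = -46 + (925 - 2160) = -46 - 1235 = -1281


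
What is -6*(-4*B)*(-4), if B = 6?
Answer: -576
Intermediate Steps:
-6*(-4*B)*(-4) = -6*(-4*6)*(-4) = -(-144)*(-4) = -6*96 = -576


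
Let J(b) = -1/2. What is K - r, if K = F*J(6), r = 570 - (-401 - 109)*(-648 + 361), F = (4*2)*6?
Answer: 145776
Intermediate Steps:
J(b) = -1/2 (J(b) = -1*1/2 = -1/2)
F = 48 (F = 8*6 = 48)
r = -145800 (r = 570 - (-510)*(-287) = 570 - 1*146370 = 570 - 146370 = -145800)
K = -24 (K = 48*(-1/2) = -24)
K - r = -24 - 1*(-145800) = -24 + 145800 = 145776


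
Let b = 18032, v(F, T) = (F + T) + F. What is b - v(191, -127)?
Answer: 17777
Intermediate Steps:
v(F, T) = T + 2*F
b - v(191, -127) = 18032 - (-127 + 2*191) = 18032 - (-127 + 382) = 18032 - 1*255 = 18032 - 255 = 17777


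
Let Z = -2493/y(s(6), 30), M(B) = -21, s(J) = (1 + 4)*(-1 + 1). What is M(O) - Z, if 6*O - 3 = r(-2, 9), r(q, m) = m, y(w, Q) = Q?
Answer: 621/10 ≈ 62.100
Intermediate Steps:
s(J) = 0 (s(J) = 5*0 = 0)
O = 2 (O = ½ + (⅙)*9 = ½ + 3/2 = 2)
Z = -831/10 (Z = -2493/30 = -2493*1/30 = -831/10 ≈ -83.100)
M(O) - Z = -21 - 1*(-831/10) = -21 + 831/10 = 621/10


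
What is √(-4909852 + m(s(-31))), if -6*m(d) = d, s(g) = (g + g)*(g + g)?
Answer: I*√44194434/3 ≈ 2216.0*I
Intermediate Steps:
s(g) = 4*g² (s(g) = (2*g)*(2*g) = 4*g²)
m(d) = -d/6
√(-4909852 + m(s(-31))) = √(-4909852 - 2*(-31)²/3) = √(-4909852 - 2*961/3) = √(-4909852 - ⅙*3844) = √(-4909852 - 1922/3) = √(-14731478/3) = I*√44194434/3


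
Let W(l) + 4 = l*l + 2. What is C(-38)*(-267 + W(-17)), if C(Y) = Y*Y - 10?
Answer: 28680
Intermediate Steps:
C(Y) = -10 + Y² (C(Y) = Y² - 10 = -10 + Y²)
W(l) = -2 + l² (W(l) = -4 + (l*l + 2) = -4 + (l² + 2) = -4 + (2 + l²) = -2 + l²)
C(-38)*(-267 + W(-17)) = (-10 + (-38)²)*(-267 + (-2 + (-17)²)) = (-10 + 1444)*(-267 + (-2 + 289)) = 1434*(-267 + 287) = 1434*20 = 28680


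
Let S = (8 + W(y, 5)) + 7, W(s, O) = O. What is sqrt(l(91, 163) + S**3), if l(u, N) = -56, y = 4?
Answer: 2*sqrt(1986) ≈ 89.129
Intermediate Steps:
S = 20 (S = (8 + 5) + 7 = 13 + 7 = 20)
sqrt(l(91, 163) + S**3) = sqrt(-56 + 20**3) = sqrt(-56 + 8000) = sqrt(7944) = 2*sqrt(1986)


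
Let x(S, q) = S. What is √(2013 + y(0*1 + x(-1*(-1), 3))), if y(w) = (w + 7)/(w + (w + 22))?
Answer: 2*√4530/3 ≈ 44.870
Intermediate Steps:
y(w) = (7 + w)/(22 + 2*w) (y(w) = (7 + w)/(w + (22 + w)) = (7 + w)/(22 + 2*w))
√(2013 + y(0*1 + x(-1*(-1), 3))) = √(2013 + (7 + (0*1 - 1*(-1)))/(2*(11 + (0*1 - 1*(-1))))) = √(2013 + (7 + (0 + 1))/(2*(11 + (0 + 1)))) = √(2013 + (7 + 1)/(2*(11 + 1))) = √(2013 + (½)*8/12) = √(2013 + (½)*(1/12)*8) = √(2013 + ⅓) = √(6040/3) = 2*√4530/3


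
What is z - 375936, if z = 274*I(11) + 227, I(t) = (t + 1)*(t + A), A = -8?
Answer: -365845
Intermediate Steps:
I(t) = (1 + t)*(-8 + t) (I(t) = (t + 1)*(t - 8) = (1 + t)*(-8 + t))
z = 10091 (z = 274*(-8 + 11² - 7*11) + 227 = 274*(-8 + 121 - 77) + 227 = 274*36 + 227 = 9864 + 227 = 10091)
z - 375936 = 10091 - 375936 = -365845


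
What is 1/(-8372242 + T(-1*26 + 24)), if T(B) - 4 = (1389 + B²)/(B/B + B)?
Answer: -1/8373631 ≈ -1.1942e-7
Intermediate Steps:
T(B) = 4 + (1389 + B²)/(1 + B) (T(B) = 4 + (1389 + B²)/(B/B + B) = 4 + (1389 + B²)/(1 + B))
1/(-8372242 + T(-1*26 + 24)) = 1/(-8372242 + (1393 + (-1*26 + 24)² + 4*(-1*26 + 24))/(1 + (-1*26 + 24))) = 1/(-8372242 + (1393 + (-26 + 24)² + 4*(-26 + 24))/(1 + (-26 + 24))) = 1/(-8372242 + (1393 + (-2)² + 4*(-2))/(1 - 2)) = 1/(-8372242 + (1393 + 4 - 8)/(-1)) = 1/(-8372242 - 1*1389) = 1/(-8372242 - 1389) = 1/(-8373631) = -1/8373631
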